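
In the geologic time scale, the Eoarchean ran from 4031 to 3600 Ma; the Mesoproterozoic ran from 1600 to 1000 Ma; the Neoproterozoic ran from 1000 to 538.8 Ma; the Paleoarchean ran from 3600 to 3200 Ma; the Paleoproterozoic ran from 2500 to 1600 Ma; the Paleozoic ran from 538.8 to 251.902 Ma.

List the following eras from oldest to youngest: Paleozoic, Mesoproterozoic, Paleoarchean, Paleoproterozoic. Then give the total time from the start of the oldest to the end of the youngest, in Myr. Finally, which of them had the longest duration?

From the excerpt: Paleozoic 538.8–251.902; Mesoproterozoic 1600–1000; Paleoarchean 3600–3200; Paleoproterozoic 2500–1600 (Ma).
Larger Ma is earlier, so the oldest is Paleoarchean and the youngest is Paleozoic; oldest to youngest: Paleoarchean, Paleoproterozoic, Mesoproterozoic, Paleozoic.
Oldest start 3600 minus youngest end 251.902 gives 3348.098 Myr overall.
Individual lengths (start − end): Paleoproterozoic 900; Paleozoic 286.898; Mesoproterozoic 600; Paleoarchean 400. The largest is Paleoproterozoic at 900 Myr.

Paleoarchean, Paleoproterozoic, Mesoproterozoic, Paleozoic; total span 3348.098 Myr; longest is Paleoproterozoic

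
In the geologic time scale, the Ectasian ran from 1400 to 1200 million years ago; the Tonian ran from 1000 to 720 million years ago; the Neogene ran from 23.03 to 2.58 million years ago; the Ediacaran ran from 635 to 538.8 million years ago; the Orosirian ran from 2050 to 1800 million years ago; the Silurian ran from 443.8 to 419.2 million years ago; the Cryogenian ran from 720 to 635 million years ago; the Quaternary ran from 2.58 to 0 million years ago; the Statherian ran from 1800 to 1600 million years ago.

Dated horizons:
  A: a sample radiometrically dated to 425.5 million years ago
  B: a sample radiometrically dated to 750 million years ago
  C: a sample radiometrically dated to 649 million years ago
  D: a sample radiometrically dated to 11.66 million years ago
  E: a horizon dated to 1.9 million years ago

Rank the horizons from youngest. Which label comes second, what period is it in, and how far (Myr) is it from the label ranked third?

D, in the Neogene; 413.84 million years to A

Smaller Ma means younger, so youngest first: E 1.9 < D 11.66 < A 425.5 < C 649 < B 750.
Counting 2 along gives D (11.66 Ma); the excerpt puts that inside the Neogene, 23.03–2.58 Ma.
Next in line is A (425.5 Ma), and 425.5 − 11.66 = 413.84 Myr.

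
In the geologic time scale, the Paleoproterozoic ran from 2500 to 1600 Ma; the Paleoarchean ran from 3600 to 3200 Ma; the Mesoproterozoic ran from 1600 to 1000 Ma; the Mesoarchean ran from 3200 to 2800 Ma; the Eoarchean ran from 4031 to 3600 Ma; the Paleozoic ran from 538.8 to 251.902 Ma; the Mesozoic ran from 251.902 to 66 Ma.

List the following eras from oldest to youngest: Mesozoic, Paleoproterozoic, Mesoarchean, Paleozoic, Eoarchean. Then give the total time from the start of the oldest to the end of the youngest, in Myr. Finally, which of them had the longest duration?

Eoarchean → Mesoarchean → Paleoproterozoic → Paleozoic → Mesozoic; total span 3965 Myr; longest is Paleoproterozoic

From the excerpt: Mesozoic 251.902–66; Paleoproterozoic 2500–1600; Mesoarchean 3200–2800; Paleozoic 538.8–251.902; Eoarchean 4031–3600 (Ma).
Larger Ma is earlier, so the oldest is Eoarchean and the youngest is Mesozoic; oldest to youngest: Eoarchean, Mesoarchean, Paleoproterozoic, Paleozoic, Mesozoic.
Oldest start 4031 minus youngest end 66 gives 3965 Myr overall.
Individual lengths (start − end): Eoarchean 431; Paleozoic 286.898; Mesozoic 185.902; Mesoarchean 400; Paleoproterozoic 900. The largest is Paleoproterozoic at 900 Myr.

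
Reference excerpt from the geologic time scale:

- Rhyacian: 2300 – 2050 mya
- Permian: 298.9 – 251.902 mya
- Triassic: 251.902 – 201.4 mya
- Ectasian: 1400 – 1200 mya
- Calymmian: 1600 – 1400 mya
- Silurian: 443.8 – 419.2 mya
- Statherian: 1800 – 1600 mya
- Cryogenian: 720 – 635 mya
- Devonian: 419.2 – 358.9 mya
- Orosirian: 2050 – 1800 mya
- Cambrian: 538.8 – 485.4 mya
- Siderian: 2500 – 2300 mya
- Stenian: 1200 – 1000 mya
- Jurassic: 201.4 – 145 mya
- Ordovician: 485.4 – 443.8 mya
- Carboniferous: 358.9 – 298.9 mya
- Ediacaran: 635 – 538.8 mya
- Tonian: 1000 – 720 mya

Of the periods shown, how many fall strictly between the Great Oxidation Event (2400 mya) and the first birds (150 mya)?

16

The older date is 2400 Ma and the younger is 150 Ma.
Periods with start < 2400 and end > 150 Ma: Rhyacian (2300–2050), Orosirian (2050–1800), Statherian (1800–1600), Calymmian (1600–1400), Ectasian (1400–1200), Stenian (1200–1000), Tonian (1000–720), Cryogenian (720–635), Ediacaran (635–538.8), Cambrian (538.8–485.4), Ordovician (485.4–443.8), Silurian (443.8–419.2), Devonian (419.2–358.9), Carboniferous (358.9–298.9), Permian (298.9–251.902), Triassic (251.902–201.4).
That is 16 complete periods.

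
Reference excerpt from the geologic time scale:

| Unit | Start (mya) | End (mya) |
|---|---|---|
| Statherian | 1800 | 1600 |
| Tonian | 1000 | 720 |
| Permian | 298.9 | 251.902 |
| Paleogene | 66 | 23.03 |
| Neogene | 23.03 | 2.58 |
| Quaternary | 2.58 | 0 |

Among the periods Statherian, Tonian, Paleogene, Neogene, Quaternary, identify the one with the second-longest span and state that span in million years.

Statherian, 200 million years

Durations: Statherian 200; Tonian 280; Paleogene 42.97; Neogene 20.45; Quaternary 2.58 Myr.
Sorted longest-first: Tonian (280), Statherian (200), Paleogene (42.97), Neogene (20.45), Quaternary (2.58).
The second longest is Statherian at 200 Myr.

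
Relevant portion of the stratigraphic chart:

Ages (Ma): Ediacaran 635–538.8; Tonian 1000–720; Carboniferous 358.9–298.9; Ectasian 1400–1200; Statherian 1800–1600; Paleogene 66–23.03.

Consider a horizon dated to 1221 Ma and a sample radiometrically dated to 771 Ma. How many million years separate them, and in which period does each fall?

Elapsed time: 1221 − 771 = 450 Myr.
1221 Ma lies within 1400–1200 Ma: Ectasian.
771 Ma lies within 1000–720 Ma: Tonian.

450 million years apart; the first in the Ectasian, the second in the Tonian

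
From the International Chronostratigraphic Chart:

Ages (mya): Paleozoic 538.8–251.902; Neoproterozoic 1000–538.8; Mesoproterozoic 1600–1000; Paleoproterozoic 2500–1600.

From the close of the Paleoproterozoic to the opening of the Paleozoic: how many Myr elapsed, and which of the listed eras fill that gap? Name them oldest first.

1061.2 million years; Mesoproterozoic, Neoproterozoic

The Paleoproterozoic closes at 1600 Ma and the Paleozoic opens at 538.8 Ma, so the interval is 1600 − 538.8 = 1061.2 Myr.
An era fits inside if it starts at or after 1600 Ma and ends at or before 538.8 Ma; oldest first that gives Mesoproterozoic, Neoproterozoic.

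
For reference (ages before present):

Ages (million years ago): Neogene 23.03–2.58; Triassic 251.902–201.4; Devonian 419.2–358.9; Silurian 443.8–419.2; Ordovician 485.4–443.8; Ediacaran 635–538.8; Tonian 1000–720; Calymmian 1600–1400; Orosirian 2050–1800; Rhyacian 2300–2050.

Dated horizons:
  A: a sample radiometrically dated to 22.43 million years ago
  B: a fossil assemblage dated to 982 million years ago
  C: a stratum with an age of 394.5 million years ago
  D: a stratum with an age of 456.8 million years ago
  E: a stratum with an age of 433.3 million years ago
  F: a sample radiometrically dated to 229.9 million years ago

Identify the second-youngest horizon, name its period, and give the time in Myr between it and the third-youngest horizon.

Sorted youngest-first by Ma: A (22.43), F (229.9), C (394.5), E (433.3), D (456.8), B (982).
The second youngest is F at 229.9 Ma, which lies in 251.902–201.4 Ma: the Triassic.
The third youngest is C at 394.5 Ma; separation = |229.9 − 394.5| = 164.6 Myr.

F, in the Triassic; 164.6 million years to C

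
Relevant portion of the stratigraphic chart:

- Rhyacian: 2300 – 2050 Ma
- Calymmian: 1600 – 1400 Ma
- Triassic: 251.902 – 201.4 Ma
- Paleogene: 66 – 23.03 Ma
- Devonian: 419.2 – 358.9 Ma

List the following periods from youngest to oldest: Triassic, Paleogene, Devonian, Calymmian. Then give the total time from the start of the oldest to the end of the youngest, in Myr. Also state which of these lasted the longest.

Paleogene → Triassic → Devonian → Calymmian; total span 1576.97 Myr; longest is Calymmian

Start ages (Ma): Calymmian 1600, Devonian 419.2, Triassic 251.902, Paleogene 66.
Ordered youngest to oldest: Paleogene, Triassic, Devonian, Calymmian.
Span = 1600 − 23.03 = 1576.97 Myr.
Durations: Triassic 50.502, Devonian 60.3, Paleogene 42.97, Calymmian 200 → longest is Calymmian (200 Myr).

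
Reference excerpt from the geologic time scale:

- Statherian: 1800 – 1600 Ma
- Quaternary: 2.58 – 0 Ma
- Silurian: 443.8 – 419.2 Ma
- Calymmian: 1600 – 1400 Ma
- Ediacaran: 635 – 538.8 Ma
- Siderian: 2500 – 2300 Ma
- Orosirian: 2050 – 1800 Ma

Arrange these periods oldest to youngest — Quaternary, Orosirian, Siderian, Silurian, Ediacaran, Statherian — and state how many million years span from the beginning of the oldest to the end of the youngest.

Start ages (Ma): Siderian 2500, Orosirian 2050, Statherian 1800, Ediacaran 635, Silurian 443.8, Quaternary 2.58.
Ordered oldest to youngest: Siderian, Orosirian, Statherian, Ediacaran, Silurian, Quaternary.
Span = 2500 − 0 = 2500 Myr.

Siderian, Orosirian, Statherian, Ediacaran, Silurian, Quaternary; total span 2500 Myr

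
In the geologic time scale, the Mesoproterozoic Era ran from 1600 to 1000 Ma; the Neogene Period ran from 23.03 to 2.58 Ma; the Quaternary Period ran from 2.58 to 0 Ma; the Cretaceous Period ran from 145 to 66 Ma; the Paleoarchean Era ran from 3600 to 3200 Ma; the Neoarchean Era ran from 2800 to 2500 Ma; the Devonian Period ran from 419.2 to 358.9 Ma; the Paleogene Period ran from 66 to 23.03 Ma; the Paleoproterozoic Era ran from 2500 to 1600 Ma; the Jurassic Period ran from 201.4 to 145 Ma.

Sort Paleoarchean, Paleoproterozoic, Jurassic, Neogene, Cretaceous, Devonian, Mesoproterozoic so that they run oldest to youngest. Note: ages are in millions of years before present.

Paleoarchean → Paleoproterozoic → Mesoproterozoic → Devonian → Jurassic → Cretaceous → Neogene

Sorting by start age (descending Ma, since larger Ma = older): Paleoarchean began 3600, Paleoproterozoic began 2500, Mesoproterozoic began 1600, Devonian began 419.2, Jurassic began 201.4, Cretaceous began 145, Neogene began 23.03.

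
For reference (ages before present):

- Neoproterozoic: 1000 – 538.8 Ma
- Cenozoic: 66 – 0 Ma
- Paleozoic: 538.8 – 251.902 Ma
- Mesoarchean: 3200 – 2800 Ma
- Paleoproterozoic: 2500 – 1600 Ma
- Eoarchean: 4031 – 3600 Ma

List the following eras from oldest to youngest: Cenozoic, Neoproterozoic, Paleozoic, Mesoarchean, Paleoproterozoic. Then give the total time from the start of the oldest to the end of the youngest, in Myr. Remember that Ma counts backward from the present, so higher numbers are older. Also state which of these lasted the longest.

Mesoarchean → Paleoproterozoic → Neoproterozoic → Paleozoic → Cenozoic; total span 3200 Myr; longest is Paleoproterozoic

From the excerpt: Cenozoic 66–0; Neoproterozoic 1000–538.8; Paleozoic 538.8–251.902; Mesoarchean 3200–2800; Paleoproterozoic 2500–1600 (Ma).
Larger Ma is earlier, so the oldest is Mesoarchean and the youngest is Cenozoic; oldest to youngest: Mesoarchean, Paleoproterozoic, Neoproterozoic, Paleozoic, Cenozoic.
Oldest start 3200 minus youngest end 0 gives 3200 Myr overall.
Individual lengths (start − end): Cenozoic 66; Paleoproterozoic 900; Paleozoic 286.898; Neoproterozoic 461.2; Mesoarchean 400. The largest is Paleoproterozoic at 900 Myr.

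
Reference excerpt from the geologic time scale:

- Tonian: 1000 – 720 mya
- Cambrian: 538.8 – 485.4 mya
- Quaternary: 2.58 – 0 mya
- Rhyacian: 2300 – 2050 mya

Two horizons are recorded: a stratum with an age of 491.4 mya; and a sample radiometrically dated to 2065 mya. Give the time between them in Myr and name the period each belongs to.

Elapsed time: 2065 − 491.4 = 1573.6 Myr.
491.4 Ma lies within 538.8–485.4 Ma: Cambrian.
2065 Ma lies within 2300–2050 Ma: Rhyacian.

1573.6 million years apart; the first in the Cambrian, the second in the Rhyacian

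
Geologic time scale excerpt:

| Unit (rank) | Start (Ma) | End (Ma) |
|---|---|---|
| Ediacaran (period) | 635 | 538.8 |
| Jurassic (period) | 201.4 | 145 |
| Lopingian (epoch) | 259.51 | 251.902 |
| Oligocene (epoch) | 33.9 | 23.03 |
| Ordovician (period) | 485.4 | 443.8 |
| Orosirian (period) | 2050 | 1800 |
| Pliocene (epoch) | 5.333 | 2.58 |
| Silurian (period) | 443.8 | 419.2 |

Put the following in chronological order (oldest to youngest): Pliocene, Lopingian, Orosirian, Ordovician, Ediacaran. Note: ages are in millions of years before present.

Sorting by start age (descending Ma, since larger Ma = older): Orosirian start 2050, Ediacaran start 635, Ordovician start 485.4, Lopingian start 259.51, Pliocene start 5.333.

Orosirian → Ediacaran → Ordovician → Lopingian → Pliocene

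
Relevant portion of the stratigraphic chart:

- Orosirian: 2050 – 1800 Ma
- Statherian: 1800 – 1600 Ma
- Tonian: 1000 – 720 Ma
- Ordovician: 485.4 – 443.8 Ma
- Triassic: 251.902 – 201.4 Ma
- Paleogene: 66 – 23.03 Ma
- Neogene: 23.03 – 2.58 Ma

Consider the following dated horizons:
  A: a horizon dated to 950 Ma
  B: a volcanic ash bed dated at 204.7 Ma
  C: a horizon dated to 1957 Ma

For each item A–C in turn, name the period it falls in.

A — Tonian; B — Triassic; C — Orosirian

A: 950 Ma lies in 1000–720 Ma, so Tonian.
B: 204.7 Ma lies in 251.902–201.4 Ma, so Triassic.
C: 1957 Ma lies in 2050–1800 Ma, so Orosirian.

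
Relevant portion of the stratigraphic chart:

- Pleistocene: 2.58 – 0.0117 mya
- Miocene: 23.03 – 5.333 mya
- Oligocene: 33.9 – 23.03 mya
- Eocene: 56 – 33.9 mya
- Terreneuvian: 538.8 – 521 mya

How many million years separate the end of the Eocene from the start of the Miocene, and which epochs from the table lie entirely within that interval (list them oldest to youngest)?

10.87 million years; Oligocene

End of Eocene = 33.9 Ma; start of Miocene = 23.03 Ma.
Gap = 33.9 − 23.03 = 10.87 Myr.
Epochs wholly inside 33.9–23.03 Ma: Oligocene (33.9–23.03).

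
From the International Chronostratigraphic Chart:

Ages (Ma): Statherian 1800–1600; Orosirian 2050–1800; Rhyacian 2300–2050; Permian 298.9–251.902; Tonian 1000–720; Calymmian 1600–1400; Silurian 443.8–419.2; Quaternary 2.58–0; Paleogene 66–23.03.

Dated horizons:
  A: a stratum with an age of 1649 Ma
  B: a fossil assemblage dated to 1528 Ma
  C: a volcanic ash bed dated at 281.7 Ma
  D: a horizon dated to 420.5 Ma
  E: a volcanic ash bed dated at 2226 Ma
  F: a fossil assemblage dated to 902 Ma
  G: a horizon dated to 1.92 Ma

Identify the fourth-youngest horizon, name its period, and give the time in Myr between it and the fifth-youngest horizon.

F, in the Tonian; 626 million years to B

Sorted youngest-first by Ma: G (1.92), C (281.7), D (420.5), F (902), B (1528), A (1649), E (2226).
The fourth youngest is F at 902 Ma, which lies in 1000–720 Ma: the Tonian.
The fifth youngest is B at 1528 Ma; separation = |902 − 1528| = 626 Myr.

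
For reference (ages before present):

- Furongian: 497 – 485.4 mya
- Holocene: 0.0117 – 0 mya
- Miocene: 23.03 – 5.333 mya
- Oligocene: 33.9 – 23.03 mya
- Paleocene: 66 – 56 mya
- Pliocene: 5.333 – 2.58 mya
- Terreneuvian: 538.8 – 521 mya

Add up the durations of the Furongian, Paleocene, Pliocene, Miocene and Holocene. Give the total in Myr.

Each duration: Furongian = 11.6; Paleocene = 10; Pliocene = 2.753; Miocene = 17.697; Holocene = 0.0117.
Sum: 11.6 + 10 + 2.753 + 17.697 + 0.0117 = 42.0617 Myr.

42.0617 million years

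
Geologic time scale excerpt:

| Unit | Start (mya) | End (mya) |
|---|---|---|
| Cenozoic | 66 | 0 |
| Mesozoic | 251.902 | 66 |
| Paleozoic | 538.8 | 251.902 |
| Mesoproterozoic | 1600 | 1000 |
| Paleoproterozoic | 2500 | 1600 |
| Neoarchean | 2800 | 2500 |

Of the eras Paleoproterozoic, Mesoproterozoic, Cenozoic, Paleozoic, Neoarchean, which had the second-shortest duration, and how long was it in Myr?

Durations: Paleoproterozoic 900; Mesoproterozoic 600; Cenozoic 66; Paleozoic 286.898; Neoarchean 300 Myr.
Sorted shortest-first: Cenozoic (66), Paleozoic (286.898), Neoarchean (300), Mesoproterozoic (600), Paleoproterozoic (900).
The second shortest is Paleozoic at 286.898 Myr.

Paleozoic, 286.898 million years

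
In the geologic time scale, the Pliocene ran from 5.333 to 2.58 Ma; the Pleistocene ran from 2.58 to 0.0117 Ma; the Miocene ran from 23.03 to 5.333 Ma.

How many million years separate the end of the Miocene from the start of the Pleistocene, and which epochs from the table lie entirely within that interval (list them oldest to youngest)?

2.753 million years; Pliocene

The Miocene closes at 5.333 Ma and the Pleistocene opens at 2.58 Ma, so the interval is 5.333 − 2.58 = 2.753 Myr.
An epoch fits inside if it starts at or after 5.333 Ma and ends at or before 2.58 Ma; oldest first that gives Pliocene.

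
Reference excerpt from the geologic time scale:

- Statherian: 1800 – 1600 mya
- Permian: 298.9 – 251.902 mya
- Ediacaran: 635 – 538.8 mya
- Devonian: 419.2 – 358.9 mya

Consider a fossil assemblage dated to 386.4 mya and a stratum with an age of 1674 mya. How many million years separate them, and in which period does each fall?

Elapsed time: 1674 − 386.4 = 1287.6 Myr.
386.4 Ma lies within 419.2–358.9 Ma: Devonian.
1674 Ma lies within 1800–1600 Ma: Statherian.

1287.6 million years apart; the first in the Devonian, the second in the Statherian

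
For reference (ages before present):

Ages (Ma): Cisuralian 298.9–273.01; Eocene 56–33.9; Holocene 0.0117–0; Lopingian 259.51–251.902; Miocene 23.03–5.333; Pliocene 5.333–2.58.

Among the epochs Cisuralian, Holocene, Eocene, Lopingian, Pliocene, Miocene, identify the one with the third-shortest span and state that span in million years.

Lopingian, 7.608 million years

Start − end for each: Cisuralian 298.9 − 273.01 = 25.89; Holocene 0.0117 − 0 = 0.0117; Eocene 56 − 33.9 = 22.1; Lopingian 259.51 − 251.902 = 7.608; Pliocene 5.333 − 2.58 = 2.753; Miocene 23.03 − 5.333 = 17.697.
Ranking these from shortest: Holocene < Pliocene < Lopingian < Miocene < Eocene < Cisuralian.
Position 3 in that ranking is Lopingian, which lasted 7.608 Myr.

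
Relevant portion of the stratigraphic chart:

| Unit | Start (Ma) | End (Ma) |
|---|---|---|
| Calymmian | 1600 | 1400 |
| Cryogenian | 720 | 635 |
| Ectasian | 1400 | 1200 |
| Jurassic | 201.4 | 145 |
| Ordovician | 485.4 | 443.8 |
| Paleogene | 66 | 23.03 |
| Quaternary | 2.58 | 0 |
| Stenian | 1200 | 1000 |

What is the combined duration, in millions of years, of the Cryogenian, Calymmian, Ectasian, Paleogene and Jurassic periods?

584.37 million years

Duration is start − end for each: (720 − 635) + (1600 − 1400) + (1400 − 1200) + (66 − 23.03) + (201.4 − 145).
That is 85 + 200 + 200 + 42.97 + 56.4, which totals 584.37 million years.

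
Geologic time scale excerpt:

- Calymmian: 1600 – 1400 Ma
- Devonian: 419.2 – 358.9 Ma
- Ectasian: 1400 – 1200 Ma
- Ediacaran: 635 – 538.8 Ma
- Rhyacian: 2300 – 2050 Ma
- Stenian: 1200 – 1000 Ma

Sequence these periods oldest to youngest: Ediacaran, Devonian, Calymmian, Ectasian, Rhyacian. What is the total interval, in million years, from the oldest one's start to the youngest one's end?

Rhyacian → Calymmian → Ectasian → Ediacaran → Devonian; total span 1941.1 Myr

Start ages (Ma): Rhyacian 2300, Calymmian 1600, Ectasian 1400, Ediacaran 635, Devonian 419.2.
Ordered oldest to youngest: Rhyacian, Calymmian, Ectasian, Ediacaran, Devonian.
Span = 2300 − 358.9 = 1941.1 Myr.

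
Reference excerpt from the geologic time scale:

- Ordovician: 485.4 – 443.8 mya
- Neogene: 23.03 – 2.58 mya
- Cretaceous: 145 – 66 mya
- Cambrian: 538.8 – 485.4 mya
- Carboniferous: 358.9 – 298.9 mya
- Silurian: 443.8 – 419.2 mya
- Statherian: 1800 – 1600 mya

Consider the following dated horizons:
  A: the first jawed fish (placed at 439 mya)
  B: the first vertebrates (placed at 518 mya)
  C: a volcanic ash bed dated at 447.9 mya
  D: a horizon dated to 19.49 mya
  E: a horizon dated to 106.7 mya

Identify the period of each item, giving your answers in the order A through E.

A: 439 Ma lies in 443.8–419.2 Ma, so Silurian.
B: 518 Ma lies in 538.8–485.4 Ma, so Cambrian.
C: 447.9 Ma lies in 485.4–443.8 Ma, so Ordovician.
D: 19.49 Ma lies in 23.03–2.58 Ma, so Neogene.
E: 106.7 Ma lies in 145–66 Ma, so Cretaceous.

A — Silurian; B — Cambrian; C — Ordovician; D — Neogene; E — Cretaceous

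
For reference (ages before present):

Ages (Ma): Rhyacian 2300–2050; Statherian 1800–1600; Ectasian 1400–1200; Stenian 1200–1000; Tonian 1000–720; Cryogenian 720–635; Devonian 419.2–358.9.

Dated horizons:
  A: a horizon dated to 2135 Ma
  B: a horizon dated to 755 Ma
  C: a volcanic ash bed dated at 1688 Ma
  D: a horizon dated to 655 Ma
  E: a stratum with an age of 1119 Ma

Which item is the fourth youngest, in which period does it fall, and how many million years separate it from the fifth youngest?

C, in the Statherian; 447 million years to A

Sorted youngest-first by Ma: D (655), B (755), E (1119), C (1688), A (2135).
The fourth youngest is C at 1688 Ma, which lies in 1800–1600 Ma: the Statherian.
The fifth youngest is A at 2135 Ma; separation = |1688 − 2135| = 447 Myr.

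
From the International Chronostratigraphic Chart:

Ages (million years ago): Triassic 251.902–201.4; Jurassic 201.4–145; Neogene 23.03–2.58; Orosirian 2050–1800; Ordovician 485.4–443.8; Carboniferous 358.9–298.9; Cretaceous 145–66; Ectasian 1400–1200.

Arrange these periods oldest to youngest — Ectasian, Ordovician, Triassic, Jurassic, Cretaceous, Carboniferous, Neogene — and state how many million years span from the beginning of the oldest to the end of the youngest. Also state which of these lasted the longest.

Ectasian, Ordovician, Carboniferous, Triassic, Jurassic, Cretaceous, Neogene; total span 1397.42 Myr; longest is Ectasian

From the excerpt: Ectasian 1400–1200; Ordovician 485.4–443.8; Triassic 251.902–201.4; Jurassic 201.4–145; Cretaceous 145–66; Carboniferous 358.9–298.9; Neogene 23.03–2.58 (Ma).
Larger Ma is earlier, so the oldest is Ectasian and the youngest is Neogene; oldest to youngest: Ectasian, Ordovician, Carboniferous, Triassic, Jurassic, Cretaceous, Neogene.
Oldest start 1400 minus youngest end 2.58 gives 1397.42 Myr overall.
Individual lengths (start − end): Cretaceous 79; Carboniferous 60; Ectasian 200; Ordovician 41.6; Triassic 50.502; Jurassic 56.4; Neogene 20.45. The largest is Ectasian at 200 Myr.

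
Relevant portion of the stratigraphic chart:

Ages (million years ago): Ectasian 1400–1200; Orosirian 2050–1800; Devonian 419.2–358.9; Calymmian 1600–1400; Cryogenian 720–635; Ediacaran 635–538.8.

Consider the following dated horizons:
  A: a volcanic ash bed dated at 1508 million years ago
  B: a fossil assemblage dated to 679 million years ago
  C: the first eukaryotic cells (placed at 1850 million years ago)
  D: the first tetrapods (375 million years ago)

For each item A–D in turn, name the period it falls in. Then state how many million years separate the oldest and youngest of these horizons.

A: 1508 Ma lies in 1600–1400 Ma, so Calymmian.
B: 679 Ma lies in 720–635 Ma, so Cryogenian.
C: 1850 Ma lies in 2050–1800 Ma, so Orosirian.
D: 375 Ma lies in 419.2–358.9 Ma, so Devonian.
Oldest = 1850 Ma, youngest = 375 Ma → span 1475 Myr.

A — Calymmian; B — Cryogenian; C — Orosirian; D — Devonian; span 1475 million years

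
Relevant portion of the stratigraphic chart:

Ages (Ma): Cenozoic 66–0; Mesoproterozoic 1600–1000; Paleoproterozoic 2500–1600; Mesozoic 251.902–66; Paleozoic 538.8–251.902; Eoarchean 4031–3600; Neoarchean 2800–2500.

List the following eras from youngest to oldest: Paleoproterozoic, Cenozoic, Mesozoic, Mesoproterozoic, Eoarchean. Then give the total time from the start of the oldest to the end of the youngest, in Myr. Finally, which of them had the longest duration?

Cenozoic, Mesozoic, Mesoproterozoic, Paleoproterozoic, Eoarchean; total span 4031 Myr; longest is Paleoproterozoic

Start ages (Ma): Eoarchean 4031, Paleoproterozoic 2500, Mesoproterozoic 1600, Mesozoic 251.902, Cenozoic 66.
Ordered youngest to oldest: Cenozoic, Mesozoic, Mesoproterozoic, Paleoproterozoic, Eoarchean.
Span = 4031 − 0 = 4031 Myr.
Durations: Mesozoic 185.902, Mesoproterozoic 600, Paleoproterozoic 900, Cenozoic 66, Eoarchean 431 → longest is Paleoproterozoic (900 Myr).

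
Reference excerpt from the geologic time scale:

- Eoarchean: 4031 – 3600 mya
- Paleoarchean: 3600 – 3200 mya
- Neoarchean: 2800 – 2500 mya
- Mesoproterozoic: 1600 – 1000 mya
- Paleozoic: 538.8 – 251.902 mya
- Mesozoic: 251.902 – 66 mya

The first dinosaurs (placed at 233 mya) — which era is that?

233 Ma lies between 251.902 and 66 Ma, so it falls in the Mesozoic.

Mesozoic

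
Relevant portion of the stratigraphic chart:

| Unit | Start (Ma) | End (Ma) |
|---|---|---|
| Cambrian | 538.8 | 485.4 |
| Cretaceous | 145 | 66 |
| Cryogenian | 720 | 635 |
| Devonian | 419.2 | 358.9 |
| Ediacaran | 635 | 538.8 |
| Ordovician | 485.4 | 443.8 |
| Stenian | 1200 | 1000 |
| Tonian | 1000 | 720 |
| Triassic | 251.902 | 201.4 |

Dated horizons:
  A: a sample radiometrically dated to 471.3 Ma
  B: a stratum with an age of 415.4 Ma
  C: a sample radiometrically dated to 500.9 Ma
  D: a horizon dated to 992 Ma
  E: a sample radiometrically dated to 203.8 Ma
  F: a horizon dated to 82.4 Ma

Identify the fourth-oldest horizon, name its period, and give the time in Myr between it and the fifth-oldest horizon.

B, in the Devonian; 211.6 million years to E

Larger Ma means older, so oldest first: D 992 > C 500.9 > A 471.3 > B 415.4 > E 203.8 > F 82.4.
Counting 4 along gives B (415.4 Ma); the excerpt puts that inside the Devonian, 419.2–358.9 Ma.
Next in line is E (203.8 Ma), and 415.4 − 203.8 = 211.6 Myr.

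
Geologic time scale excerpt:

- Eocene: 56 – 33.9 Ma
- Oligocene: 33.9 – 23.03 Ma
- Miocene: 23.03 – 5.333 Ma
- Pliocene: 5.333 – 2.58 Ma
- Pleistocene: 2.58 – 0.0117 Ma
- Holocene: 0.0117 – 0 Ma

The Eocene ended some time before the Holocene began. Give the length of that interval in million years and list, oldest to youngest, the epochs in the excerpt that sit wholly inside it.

33.8883 million years; Oligocene, Miocene, Pliocene, Pleistocene

End of Eocene = 33.9 Ma; start of Holocene = 0.0117 Ma.
Gap = 33.9 − 0.0117 = 33.8883 Myr.
Epochs wholly inside 33.9–0.0117 Ma: Oligocene (33.9–23.03), Miocene (23.03–5.333), Pliocene (5.333–2.58), Pleistocene (2.58–0.0117).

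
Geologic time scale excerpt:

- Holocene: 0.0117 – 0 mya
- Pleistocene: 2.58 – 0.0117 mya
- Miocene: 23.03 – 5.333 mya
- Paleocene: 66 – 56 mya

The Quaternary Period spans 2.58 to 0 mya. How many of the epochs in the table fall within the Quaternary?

2

Epochs inside 2.58–0 Ma: Pleistocene, Holocene — 2 in total.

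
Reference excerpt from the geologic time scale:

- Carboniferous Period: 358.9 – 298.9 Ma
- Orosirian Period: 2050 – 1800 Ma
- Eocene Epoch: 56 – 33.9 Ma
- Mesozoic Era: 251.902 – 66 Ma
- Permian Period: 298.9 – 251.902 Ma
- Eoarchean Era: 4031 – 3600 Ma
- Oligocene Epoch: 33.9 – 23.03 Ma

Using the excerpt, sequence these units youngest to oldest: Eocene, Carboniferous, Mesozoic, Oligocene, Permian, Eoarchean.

Oligocene, Eocene, Mesozoic, Permian, Carboniferous, Eoarchean

Sorting by start age (ascending Ma, since larger Ma = older): Oligocene start 33.9, Eocene start 56, Mesozoic start 251.902, Permian start 298.9, Carboniferous start 358.9, Eoarchean start 4031.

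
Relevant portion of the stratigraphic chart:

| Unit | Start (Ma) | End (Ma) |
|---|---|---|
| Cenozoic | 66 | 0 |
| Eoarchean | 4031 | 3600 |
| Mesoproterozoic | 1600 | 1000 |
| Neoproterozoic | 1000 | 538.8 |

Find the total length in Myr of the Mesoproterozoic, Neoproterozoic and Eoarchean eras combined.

1492.2 million years

Duration is start − end for each: (1600 − 1000) + (1000 − 538.8) + (4031 − 3600).
That is 600 + 461.2 + 431, which totals 1492.2 million years.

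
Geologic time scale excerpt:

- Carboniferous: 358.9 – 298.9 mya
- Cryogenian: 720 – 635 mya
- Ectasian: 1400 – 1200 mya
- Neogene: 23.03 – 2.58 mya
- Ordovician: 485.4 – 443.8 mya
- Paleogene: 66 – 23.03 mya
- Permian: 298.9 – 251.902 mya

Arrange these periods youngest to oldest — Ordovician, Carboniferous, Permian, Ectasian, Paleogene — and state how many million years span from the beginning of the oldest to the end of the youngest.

From the excerpt: Ordovician 485.4–443.8; Carboniferous 358.9–298.9; Permian 298.9–251.902; Ectasian 1400–1200; Paleogene 66–23.03 (Ma).
Larger Ma is earlier, so the oldest is Ectasian and the youngest is Paleogene; youngest to oldest: Paleogene, Permian, Carboniferous, Ordovician, Ectasian.
Oldest start 1400 minus youngest end 23.03 gives 1376.97 Myr overall.

Paleogene → Permian → Carboniferous → Ordovician → Ectasian; total span 1376.97 Myr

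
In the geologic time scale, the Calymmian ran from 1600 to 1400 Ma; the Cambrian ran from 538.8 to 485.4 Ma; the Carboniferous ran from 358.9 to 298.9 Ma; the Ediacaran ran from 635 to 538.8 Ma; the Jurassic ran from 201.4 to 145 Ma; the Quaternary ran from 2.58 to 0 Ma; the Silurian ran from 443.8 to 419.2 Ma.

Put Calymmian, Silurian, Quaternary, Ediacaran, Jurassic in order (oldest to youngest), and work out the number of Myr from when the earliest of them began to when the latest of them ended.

From the excerpt: Calymmian 1600–1400; Silurian 443.8–419.2; Quaternary 2.58–0; Ediacaran 635–538.8; Jurassic 201.4–145 (Ma).
Larger Ma is earlier, so the oldest is Calymmian and the youngest is Quaternary; oldest to youngest: Calymmian, Ediacaran, Silurian, Jurassic, Quaternary.
Oldest start 1600 minus youngest end 0 gives 1600 Myr overall.

Calymmian, Ediacaran, Silurian, Jurassic, Quaternary; total span 1600 Myr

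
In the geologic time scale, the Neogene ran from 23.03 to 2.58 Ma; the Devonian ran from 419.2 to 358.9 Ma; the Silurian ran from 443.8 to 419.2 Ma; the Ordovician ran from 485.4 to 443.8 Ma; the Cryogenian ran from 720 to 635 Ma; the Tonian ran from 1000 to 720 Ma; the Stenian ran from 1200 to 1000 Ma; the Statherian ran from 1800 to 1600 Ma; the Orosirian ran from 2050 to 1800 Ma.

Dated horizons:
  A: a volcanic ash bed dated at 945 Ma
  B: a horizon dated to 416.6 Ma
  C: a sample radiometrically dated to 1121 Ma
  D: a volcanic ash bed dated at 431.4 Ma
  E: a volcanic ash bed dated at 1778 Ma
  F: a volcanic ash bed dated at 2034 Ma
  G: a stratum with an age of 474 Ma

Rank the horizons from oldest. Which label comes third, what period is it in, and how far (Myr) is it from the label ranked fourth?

Larger Ma means older, so oldest first: F 2034 > E 1778 > C 1121 > A 945 > G 474 > D 431.4 > B 416.6.
Counting 3 along gives C (1121 Ma); the excerpt puts that inside the Stenian, 1200–1000 Ma.
Next in line is A (945 Ma), and 1121 − 945 = 176 Myr.

C, in the Stenian; 176 million years to A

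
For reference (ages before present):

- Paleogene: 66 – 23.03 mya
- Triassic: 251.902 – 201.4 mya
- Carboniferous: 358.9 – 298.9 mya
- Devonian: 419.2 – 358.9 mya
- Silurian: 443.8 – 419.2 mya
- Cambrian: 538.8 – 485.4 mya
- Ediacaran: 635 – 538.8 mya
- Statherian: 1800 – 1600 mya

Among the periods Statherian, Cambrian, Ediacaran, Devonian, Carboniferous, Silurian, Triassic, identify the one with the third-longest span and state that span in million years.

Durations: Statherian 200; Cambrian 53.4; Ediacaran 96.2; Devonian 60.3; Carboniferous 60; Silurian 24.6; Triassic 50.502 Myr.
Sorted longest-first: Statherian (200), Ediacaran (96.2), Devonian (60.3), Carboniferous (60), Cambrian (53.4), Triassic (50.502), Silurian (24.6).
The third longest is Devonian at 60.3 Myr.

Devonian, 60.3 million years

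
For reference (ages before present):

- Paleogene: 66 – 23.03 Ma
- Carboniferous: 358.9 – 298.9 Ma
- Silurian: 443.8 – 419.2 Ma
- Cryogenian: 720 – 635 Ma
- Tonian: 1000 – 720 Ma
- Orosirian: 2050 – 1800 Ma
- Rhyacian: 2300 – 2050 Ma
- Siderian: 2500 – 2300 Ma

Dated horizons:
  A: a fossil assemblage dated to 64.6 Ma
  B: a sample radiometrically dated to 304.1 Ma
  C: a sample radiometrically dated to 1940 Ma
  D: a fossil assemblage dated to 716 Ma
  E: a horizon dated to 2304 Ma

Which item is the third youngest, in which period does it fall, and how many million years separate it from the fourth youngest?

Sorted youngest-first by Ma: A (64.6), B (304.1), D (716), C (1940), E (2304).
The third youngest is D at 716 Ma, which lies in 720–635 Ma: the Cryogenian.
The fourth youngest is C at 1940 Ma; separation = |716 − 1940| = 1224 Myr.

D, in the Cryogenian; 1224 million years to C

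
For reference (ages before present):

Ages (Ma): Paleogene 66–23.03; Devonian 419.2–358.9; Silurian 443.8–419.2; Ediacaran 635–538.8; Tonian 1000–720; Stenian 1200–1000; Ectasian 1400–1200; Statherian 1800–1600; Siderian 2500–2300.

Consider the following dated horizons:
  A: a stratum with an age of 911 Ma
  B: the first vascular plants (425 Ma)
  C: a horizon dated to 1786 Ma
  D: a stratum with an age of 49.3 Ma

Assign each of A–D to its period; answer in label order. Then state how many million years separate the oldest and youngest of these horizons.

A: 911 Ma lies in 1000–720 Ma, so Tonian.
B: 425 Ma lies in 443.8–419.2 Ma, so Silurian.
C: 1786 Ma lies in 1800–1600 Ma, so Statherian.
D: 49.3 Ma lies in 66–23.03 Ma, so Paleogene.
Oldest = 1786 Ma, youngest = 49.3 Ma → span 1736.7 Myr.

A — Tonian; B — Silurian; C — Statherian; D — Paleogene; span 1736.7 million years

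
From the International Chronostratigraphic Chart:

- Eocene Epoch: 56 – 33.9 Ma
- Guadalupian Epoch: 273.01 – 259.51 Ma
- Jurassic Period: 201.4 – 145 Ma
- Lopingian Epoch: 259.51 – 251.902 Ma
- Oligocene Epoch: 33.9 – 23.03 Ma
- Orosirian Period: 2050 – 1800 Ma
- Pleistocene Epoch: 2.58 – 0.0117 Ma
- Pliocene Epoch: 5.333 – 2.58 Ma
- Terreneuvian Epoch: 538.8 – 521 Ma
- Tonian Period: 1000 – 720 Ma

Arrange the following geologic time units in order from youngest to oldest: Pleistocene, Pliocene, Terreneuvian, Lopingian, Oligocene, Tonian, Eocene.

Read off each span (Ma): Pleistocene 2.58–0.0117; Pliocene 5.333–2.58; Terreneuvian 538.8–521; Lopingian 259.51–251.902; Oligocene 33.9–23.03; Tonian 1000–720; Eocene 56–33.9.
Larger Ma is older, so oldest→youngest is Tonian, Terreneuvian, Lopingian, Eocene, Oligocene, Pliocene, Pleistocene; reverse it for youngest→oldest.

Pleistocene → Pliocene → Oligocene → Eocene → Lopingian → Terreneuvian → Tonian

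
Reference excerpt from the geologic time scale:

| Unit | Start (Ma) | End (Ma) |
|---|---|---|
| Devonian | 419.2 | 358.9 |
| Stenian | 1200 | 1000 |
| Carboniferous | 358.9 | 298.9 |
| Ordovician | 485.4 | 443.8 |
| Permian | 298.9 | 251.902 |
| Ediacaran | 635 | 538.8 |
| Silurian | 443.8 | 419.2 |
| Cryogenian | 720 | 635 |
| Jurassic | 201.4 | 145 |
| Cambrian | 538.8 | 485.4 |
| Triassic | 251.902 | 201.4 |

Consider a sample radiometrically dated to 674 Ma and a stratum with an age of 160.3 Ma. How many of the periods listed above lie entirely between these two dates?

8

The older date is 674 Ma and the younger is 160.3 Ma.
Periods with start < 674 and end > 160.3 Ma: Ediacaran (635–538.8), Cambrian (538.8–485.4), Ordovician (485.4–443.8), Silurian (443.8–419.2), Devonian (419.2–358.9), Carboniferous (358.9–298.9), Permian (298.9–251.902), Triassic (251.902–201.4).
That is 8 complete periods.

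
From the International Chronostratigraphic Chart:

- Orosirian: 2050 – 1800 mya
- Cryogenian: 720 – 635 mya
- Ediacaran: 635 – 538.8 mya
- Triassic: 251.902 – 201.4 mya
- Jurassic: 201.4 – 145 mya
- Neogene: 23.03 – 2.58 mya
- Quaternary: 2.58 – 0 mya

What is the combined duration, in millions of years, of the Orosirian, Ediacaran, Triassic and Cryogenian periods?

481.702 million years

Each duration: Orosirian = 250; Ediacaran = 96.2; Triassic = 50.502; Cryogenian = 85.
Sum: 250 + 96.2 + 50.502 + 85 = 481.702 Myr.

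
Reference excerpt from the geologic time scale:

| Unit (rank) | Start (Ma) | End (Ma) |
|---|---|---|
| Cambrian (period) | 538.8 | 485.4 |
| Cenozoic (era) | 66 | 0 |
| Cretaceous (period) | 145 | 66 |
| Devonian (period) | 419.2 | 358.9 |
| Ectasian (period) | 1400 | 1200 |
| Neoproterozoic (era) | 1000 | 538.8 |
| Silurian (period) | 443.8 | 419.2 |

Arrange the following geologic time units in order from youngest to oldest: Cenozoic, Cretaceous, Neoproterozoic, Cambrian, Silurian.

Read off each span (Ma): Cenozoic 66–0; Cretaceous 145–66; Neoproterozoic 1000–538.8; Cambrian 538.8–485.4; Silurian 443.8–419.2.
Larger Ma is older, so oldest→youngest is Neoproterozoic, Cambrian, Silurian, Cretaceous, Cenozoic; reverse it for youngest→oldest.

Cenozoic → Cretaceous → Silurian → Cambrian → Neoproterozoic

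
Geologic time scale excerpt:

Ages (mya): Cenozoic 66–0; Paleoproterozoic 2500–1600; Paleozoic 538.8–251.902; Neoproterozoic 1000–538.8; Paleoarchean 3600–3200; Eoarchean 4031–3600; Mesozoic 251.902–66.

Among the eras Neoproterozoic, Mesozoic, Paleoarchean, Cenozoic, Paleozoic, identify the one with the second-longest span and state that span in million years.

Paleoarchean, 400 million years

Durations: Neoproterozoic 461.2; Mesozoic 185.902; Paleoarchean 400; Cenozoic 66; Paleozoic 286.898 Myr.
Sorted longest-first: Neoproterozoic (461.2), Paleoarchean (400), Paleozoic (286.898), Mesozoic (185.902), Cenozoic (66).
The second longest is Paleoarchean at 400 Myr.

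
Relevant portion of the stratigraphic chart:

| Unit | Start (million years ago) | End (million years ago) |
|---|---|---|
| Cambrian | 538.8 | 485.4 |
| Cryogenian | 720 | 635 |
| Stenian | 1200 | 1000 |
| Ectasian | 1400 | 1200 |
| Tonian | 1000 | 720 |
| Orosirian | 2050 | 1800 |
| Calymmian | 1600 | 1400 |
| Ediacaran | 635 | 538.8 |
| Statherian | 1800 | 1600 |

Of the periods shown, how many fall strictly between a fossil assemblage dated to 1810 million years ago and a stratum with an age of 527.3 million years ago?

7

The older date is 1810 Ma and the younger is 527.3 Ma.
Periods with start < 1810 and end > 527.3 Ma: Statherian (1800–1600), Calymmian (1600–1400), Ectasian (1400–1200), Stenian (1200–1000), Tonian (1000–720), Cryogenian (720–635), Ediacaran (635–538.8).
That is 7 complete periods.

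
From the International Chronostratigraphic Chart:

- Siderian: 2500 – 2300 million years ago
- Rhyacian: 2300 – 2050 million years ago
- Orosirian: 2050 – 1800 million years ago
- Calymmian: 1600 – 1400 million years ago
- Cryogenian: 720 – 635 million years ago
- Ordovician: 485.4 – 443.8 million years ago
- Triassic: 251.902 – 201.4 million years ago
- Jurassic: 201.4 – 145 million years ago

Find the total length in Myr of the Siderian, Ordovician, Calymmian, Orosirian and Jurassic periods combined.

Duration is start − end for each: (2500 − 2300) + (485.4 − 443.8) + (1600 − 1400) + (2050 − 1800) + (201.4 − 145).
That is 200 + 41.6 + 200 + 250 + 56.4, which totals 748 million years.

748 million years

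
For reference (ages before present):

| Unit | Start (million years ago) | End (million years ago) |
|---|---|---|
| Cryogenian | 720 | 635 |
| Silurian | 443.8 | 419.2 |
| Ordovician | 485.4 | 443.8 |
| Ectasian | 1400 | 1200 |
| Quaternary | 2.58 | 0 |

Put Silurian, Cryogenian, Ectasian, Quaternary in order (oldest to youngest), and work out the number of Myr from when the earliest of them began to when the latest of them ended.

Start ages (Ma): Ectasian 1400, Cryogenian 720, Silurian 443.8, Quaternary 2.58.
Ordered oldest to youngest: Ectasian, Cryogenian, Silurian, Quaternary.
Span = 1400 − 0 = 1400 Myr.

Ectasian → Cryogenian → Silurian → Quaternary; total span 1400 Myr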